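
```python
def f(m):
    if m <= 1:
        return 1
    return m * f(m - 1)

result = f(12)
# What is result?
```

f(12) = 12 * 11 * 10 * 9 * 8 * 7 * 6 * 5 * 4 * 3 * 2 * 1 = 479001600

Answer: 479001600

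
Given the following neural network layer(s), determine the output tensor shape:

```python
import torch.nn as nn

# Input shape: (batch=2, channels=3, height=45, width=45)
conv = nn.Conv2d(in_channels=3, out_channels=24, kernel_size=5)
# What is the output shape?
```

Input: (2, 3, 45, 45) -> Output: (2, 24, 41, 41)

Answer: (2, 24, 41, 41)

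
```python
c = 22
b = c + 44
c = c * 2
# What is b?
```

Trace:
`c = 22` → c = 22
`b = c + 44` → b = 66
`c = c * 2` → c = 44
So b = 66

Answer: 66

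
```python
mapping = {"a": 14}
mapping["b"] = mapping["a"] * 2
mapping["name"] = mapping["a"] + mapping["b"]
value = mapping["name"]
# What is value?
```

Trace:
`mapping = {"a": 14}` → mapping = {'a': 14}
`mapping["b"] = mapping["a"] * 2` → mapping = {'a': 14, 'b': 28}
`mapping["name"] = mapping["a"] + mapping["b"]` → mapping = {'a': 14, 'b': 28, 'name': 42}
`value = mapping["name"]` → value = 42
So value = 42

Answer: 42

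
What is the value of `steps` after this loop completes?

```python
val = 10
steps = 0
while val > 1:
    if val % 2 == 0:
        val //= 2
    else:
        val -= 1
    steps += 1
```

Steps to reduce 10 to 1
`steps` takes the values: 0 → 1 → 2 → 3 → 4

Answer: 4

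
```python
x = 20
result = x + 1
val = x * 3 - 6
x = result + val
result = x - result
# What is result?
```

Trace:
`x = 20` → x = 20
`result = x + 1` → result = 21
`val = x * 3 - 6` → val = 54
`x = result + val` → x = 75
`result = x - result` → result = 54
So result = 54

Answer: 54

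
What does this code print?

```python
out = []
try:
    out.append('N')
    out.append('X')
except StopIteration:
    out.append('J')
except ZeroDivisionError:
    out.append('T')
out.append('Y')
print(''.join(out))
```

Execution trace: 'N' (try body) → 'X' (try body, no exception) → 'Y' (after the try/except). Output: NXY

Answer: NXY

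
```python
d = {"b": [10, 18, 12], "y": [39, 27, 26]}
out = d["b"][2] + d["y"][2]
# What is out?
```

Trace:
`d = {"b": [10, 18, 12], "y": [39, 27, 26]}` → d = {'b': [10, 18, 12], 'y': [39, 27, 26]}
`out = d["b"][2] + d["y"][2]` → out = 38
So out = 38

Answer: 38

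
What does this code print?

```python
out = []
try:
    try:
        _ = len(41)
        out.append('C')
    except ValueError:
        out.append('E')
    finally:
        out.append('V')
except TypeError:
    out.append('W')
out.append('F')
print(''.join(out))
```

Execution trace: 'V' (inner finally) → 'W' (outer except TypeError) → 'F' (after the try/except). Output: VWF

Answer: VWF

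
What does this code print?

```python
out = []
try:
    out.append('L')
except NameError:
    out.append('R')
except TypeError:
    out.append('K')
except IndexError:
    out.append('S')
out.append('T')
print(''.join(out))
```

Execution trace: 'L' (try body, no exception) → 'T' (after the try/except). Output: LT

Answer: LT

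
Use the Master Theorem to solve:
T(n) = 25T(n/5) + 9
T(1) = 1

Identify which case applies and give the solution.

a=25, b=5, f(n)=9. log_5(25) = 2. Since c=0 < 2, Case 1 applies: T(n) = Θ(n^log_b(a)) = O(n^2).

Answer: O(n^2) - Case 1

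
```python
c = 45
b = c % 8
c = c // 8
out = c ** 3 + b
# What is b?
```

Trace:
`c = 45` → c = 45
`b = c % 8` → b = 5
`c = c // 8` → c = 5
`out = c ** 3 + b` → out = 130
So b = 5

Answer: 5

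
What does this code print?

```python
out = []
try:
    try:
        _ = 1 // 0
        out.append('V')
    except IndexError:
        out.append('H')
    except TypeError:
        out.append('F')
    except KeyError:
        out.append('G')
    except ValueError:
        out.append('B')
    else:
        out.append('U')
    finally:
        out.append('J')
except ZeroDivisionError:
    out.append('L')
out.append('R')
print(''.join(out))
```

Execution trace: 'J' (finally) → 'L' (outer except ZeroDivisionError) → 'R' (after the try/except). Output: JLR

Answer: JLR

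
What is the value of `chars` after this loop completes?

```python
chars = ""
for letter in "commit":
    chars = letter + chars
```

Reverse 'commit'
`chars` takes the values: "" → "c" → "oc" → "moc" → "mmoc" → "immoc" → "timmoc"

Answer: "timmoc"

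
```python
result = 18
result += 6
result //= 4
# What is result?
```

Trace:
`result = 18` → result = 18
`result += 6` → result = 24
`result //= 4` → result = 6
So result = 6

Answer: 6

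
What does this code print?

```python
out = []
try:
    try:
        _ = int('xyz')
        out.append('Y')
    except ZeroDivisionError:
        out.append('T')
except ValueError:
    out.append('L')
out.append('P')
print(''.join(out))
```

Execution trace: 'L' (outer except ValueError) → 'P' (after the try/except). Output: LP

Answer: LP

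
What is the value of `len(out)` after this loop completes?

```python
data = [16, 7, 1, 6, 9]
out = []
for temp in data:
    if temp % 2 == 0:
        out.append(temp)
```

Count even numbers in [16, 7, 1, 6, 9]
`out` takes the values: [] → [16] → [16, 6]
So `len(out)` = 2

Answer: 2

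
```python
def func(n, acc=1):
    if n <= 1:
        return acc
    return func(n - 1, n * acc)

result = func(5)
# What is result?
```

Accumulator trace (n, acc): (5, 1) -> (4, 5) -> (3, 20) -> (2, 60) -> (1, 120) -> return 120

Answer: 120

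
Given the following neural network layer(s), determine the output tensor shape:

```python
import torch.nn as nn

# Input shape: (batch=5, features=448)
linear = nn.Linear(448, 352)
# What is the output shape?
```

Input: (5, 448) -> Output: (5, 352)

Answer: (5, 352)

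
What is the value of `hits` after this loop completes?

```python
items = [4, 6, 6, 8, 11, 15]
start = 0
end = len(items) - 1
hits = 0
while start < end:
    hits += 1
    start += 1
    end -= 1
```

Iterations until pointers meet (list length 6)
`hits` takes the values: 0 → 1 → 2 → 3

Answer: 3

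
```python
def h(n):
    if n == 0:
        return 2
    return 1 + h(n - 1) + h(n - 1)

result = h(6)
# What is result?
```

h(n) = 1 + 2·h(n-1), h(0)=2. Closed form: (2+1)·2^6 - 1 = 191.

Answer: 191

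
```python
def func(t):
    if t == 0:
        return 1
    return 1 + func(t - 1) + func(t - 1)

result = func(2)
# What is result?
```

func(t) = 1 + 2·func(t-1), func(0)=1. Closed form: (1+1)·2^2 - 1 = 7.

Answer: 7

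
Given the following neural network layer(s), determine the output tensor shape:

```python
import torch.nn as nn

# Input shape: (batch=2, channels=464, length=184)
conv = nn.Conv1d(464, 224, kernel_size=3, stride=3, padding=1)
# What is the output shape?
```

Input: (2, 464, 184) -> Output: (2, 224, 62)

Answer: (2, 224, 62)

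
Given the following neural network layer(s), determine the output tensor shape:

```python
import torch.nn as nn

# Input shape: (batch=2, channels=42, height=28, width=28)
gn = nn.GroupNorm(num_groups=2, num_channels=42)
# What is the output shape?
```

Input: (2, 42, 28, 28) -> Output: (2, 42, 28, 28)

Answer: (2, 42, 28, 28)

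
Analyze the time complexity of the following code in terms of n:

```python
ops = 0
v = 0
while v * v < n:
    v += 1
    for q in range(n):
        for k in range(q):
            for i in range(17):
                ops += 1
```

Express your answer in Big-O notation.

Each loop level contributes: √n × n × n × 1. Multiplying the contributions gives O(n^2√n).

Answer: O(n^2√n)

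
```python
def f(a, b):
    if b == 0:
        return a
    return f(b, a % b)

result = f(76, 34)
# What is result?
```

f(76, 34) -> f(34, 8) -> f(8, 2) -> f(2, 0) -> 2

Answer: 2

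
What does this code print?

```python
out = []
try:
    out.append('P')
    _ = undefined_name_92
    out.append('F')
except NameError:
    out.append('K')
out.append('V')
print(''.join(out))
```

Execution trace: 'P' (try body) → 'K' (except NameError) → 'V' (after the try/except). Output: PKV

Answer: PKV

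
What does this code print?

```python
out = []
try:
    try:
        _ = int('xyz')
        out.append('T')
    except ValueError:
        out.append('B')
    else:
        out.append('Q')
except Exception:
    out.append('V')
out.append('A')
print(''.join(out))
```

Execution trace: 'B' (inner except ValueError) → 'A' (after the try/except). Output: BA

Answer: BA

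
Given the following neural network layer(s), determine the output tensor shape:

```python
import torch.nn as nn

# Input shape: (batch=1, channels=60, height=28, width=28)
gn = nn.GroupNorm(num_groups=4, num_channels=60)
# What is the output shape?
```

Input: (1, 60, 28, 28) -> Output: (1, 60, 28, 28)

Answer: (1, 60, 28, 28)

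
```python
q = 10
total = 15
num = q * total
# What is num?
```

Trace:
`q = 10` → q = 10
`total = 15` → total = 15
`num = q * total` → num = 150
So num = 150

Answer: 150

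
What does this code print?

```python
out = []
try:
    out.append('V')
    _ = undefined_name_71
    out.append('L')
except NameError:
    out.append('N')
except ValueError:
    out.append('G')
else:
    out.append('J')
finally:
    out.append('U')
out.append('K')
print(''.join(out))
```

Execution trace: 'V' (try body) → 'N' (except NameError) → 'U' (finally) → 'K' (after the try/except). Output: VNUK

Answer: VNUK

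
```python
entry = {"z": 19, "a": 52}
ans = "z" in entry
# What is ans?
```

Trace:
`entry = {"z": 19, "a": 52}` → entry = {'z': 19, 'a': 52}
`ans = "z" in entry` → ans = True
So ans = True

Answer: True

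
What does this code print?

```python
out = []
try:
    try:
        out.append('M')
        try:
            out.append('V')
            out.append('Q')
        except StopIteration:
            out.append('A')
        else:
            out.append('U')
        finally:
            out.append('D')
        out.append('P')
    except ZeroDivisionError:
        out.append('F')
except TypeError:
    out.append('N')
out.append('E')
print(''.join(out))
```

Execution trace: 'M' (try body) → 'V' (inner try body) → 'Q' (inner try body, no exception) → 'U' (inner else) → 'D' (inner finally) → 'P' (try body, no exception) → 'E' (after the try/except). Output: MVQUDPE

Answer: MVQUDPE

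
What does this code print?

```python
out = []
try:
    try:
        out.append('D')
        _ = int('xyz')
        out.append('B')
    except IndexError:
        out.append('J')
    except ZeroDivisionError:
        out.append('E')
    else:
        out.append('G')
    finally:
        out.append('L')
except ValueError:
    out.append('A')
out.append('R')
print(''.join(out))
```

Execution trace: 'D' (try body) → 'L' (finally) → 'A' (outer except ValueError) → 'R' (after the try/except). Output: DLAR

Answer: DLAR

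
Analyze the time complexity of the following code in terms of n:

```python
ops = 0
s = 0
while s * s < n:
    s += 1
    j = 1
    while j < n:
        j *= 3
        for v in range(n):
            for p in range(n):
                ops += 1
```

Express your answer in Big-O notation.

Each loop level contributes: √n × log n × n × n. Multiplying the contributions gives O(n^2√n log n).

Answer: O(n^2√n log n)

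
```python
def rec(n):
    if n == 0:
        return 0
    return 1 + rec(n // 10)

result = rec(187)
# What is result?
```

Count of digits of 187: 3

Answer: 3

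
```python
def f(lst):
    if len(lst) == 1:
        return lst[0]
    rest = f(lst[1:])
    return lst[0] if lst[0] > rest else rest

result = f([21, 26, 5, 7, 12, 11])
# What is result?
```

Recursive max over [21, 26, 5, 7, 12, 11] = 26

Answer: 26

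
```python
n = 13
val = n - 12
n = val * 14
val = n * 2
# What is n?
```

Trace:
`n = 13` → n = 13
`val = n - 12` → val = 1
`n = val * 14` → n = 14
`val = n * 2` → val = 28
So n = 14

Answer: 14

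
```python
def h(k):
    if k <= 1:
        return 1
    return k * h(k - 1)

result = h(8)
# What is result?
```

h(8) = 8 * 7 * 6 * 5 * 4 * 3 * 2 * 1 = 40320

Answer: 40320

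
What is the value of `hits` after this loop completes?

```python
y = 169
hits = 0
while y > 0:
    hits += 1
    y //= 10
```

Count digits by repeated division by 10
`hits` takes the values: 0 → 1 → 2 → 3

Answer: 3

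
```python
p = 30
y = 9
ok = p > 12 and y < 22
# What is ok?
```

Trace:
`p = 30` → p = 30
`y = 9` → y = 9
`ok = p > 12 and y < 22` → ok = True
So ok = True

Answer: True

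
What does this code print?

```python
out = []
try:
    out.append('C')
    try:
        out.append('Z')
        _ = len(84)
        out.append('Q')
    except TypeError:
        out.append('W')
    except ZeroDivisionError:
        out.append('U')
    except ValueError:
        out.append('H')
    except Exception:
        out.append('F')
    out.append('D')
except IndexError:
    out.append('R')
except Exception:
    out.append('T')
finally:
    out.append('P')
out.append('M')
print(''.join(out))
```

Execution trace: 'C' (try body) → 'Z' (inner try body) → 'W' (inner except TypeError) → 'D' (try body, no exception) → 'P' (finally) → 'M' (after the try/except). Output: CZWDPM

Answer: CZWDPM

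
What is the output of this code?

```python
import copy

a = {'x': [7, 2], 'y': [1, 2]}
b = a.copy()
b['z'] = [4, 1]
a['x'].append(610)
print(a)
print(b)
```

Key concept: shallow copy of dict with mutable values.
Step by step:
`a = {'x': [7, 2], 'y': [1, 2]}` → a = {'x': [7, 2], 'y': [1, 2]}
`b = a.copy()` → b = {'x': [7, 2], 'y': [1, 2]}
`b['z'] = [4, 1]` → b = {'x': [7, 2], 'y': [1, 2], 'z': [4, 1]}
`a['x'].append(610)` → a = {'x': [7, 2, 610], 'y': [1, 2]}; b = {'x': [7, 2, 610], 'y': [1, 2], 'z': [4, 1]}
`print(a)` → prints {'x': [7, 2, 610], 'y': [1, 2]}
`print(b)` → prints {'x': [7, 2, 610], 'y': [1, 2], 'z': [4, 1]}

Answer:
{'x': [7, 2, 610], 'y': [1, 2]}
{'x': [7, 2, 610], 'y': [1, 2], 'z': [4, 1]}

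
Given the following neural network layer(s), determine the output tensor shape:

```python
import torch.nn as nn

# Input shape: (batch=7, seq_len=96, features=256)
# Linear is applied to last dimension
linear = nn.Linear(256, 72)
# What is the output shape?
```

Input: (7, 96, 256) -> Output: (7, 96, 72)

Answer: (7, 96, 72)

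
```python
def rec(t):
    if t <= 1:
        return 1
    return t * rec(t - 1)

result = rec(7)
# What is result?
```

rec(7) = 7 * 6 * 5 * 4 * 3 * 2 * 1 = 5040

Answer: 5040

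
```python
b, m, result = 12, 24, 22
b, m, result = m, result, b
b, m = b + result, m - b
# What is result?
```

Trace:
`b, m, result = 12, 24, 22` → b = 12; m = 24; result = 22
`b, m, result = m, result, b` → b = 24; m = 22; result = 12
`b, m = b + result, m - b` → b = 36; m = -2
So result = 12

Answer: 12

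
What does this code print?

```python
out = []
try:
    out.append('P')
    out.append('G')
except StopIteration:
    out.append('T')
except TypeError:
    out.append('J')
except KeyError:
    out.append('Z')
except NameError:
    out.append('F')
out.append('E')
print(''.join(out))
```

Execution trace: 'P' (try body) → 'G' (try body, no exception) → 'E' (after the try/except). Output: PGE

Answer: PGE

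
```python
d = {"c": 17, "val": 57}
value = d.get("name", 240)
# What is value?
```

Trace:
`d = {"c": 17, "val": 57}` → d = {'c': 17, 'val': 57}
`value = d.get("name", 240)` → value = 240
So value = 240

Answer: 240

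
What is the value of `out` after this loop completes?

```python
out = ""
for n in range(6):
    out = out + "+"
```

Repeat '+' 6 times
`out` takes the values: "" → "+" → "++" → "+++" → "++++" → "+++++" → "++++++"

Answer: "++++++"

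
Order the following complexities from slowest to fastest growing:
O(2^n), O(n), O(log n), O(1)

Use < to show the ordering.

Ordered by growth rate: O(1) < O(log n) < O(n) < O(2^n)

Answer: O(1) < O(log n) < O(n) < O(2^n)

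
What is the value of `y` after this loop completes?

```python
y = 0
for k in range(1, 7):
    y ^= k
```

XOR of 1 to 6
`y` takes the values: 0 → 1 → 3 → 0 → 4 → 1 → 7

Answer: 7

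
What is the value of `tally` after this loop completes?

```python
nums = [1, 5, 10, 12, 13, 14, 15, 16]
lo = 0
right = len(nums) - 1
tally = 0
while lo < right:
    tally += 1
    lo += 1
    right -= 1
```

Iterations until pointers meet (list length 8)
`tally` takes the values: 0 → 1 → 2 → 3 → 4

Answer: 4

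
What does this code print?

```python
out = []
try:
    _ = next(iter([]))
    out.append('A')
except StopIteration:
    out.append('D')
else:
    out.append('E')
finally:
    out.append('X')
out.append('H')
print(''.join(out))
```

Execution trace: 'D' (except StopIteration) → 'X' (finally) → 'H' (after the try/except). Output: DXH

Answer: DXH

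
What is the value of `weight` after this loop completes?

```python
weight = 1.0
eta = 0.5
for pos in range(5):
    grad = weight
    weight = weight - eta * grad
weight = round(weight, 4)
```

Gradient descent: w = 1.0 * (1 - 0.5)^5
`weight` takes the values: 1.0 → 0.5 → 0.25 → 0.125 → 0.0625 → 0.03125 → 0.0312

Answer: 0.0312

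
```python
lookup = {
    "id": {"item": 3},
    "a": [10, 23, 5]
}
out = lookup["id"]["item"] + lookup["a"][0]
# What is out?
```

Trace:
`lookup = { ...` → lookup = {'id': {'item': 3}, 'a': [10, 23, 5]}
`out = lookup["id"]["item"] + lookup["a"][0]` → out = 13
So out = 13

Answer: 13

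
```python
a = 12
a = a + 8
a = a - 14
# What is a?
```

Trace:
`a = 12` → a = 12
`a = a + 8` → a = 20
`a = a - 14` → a = 6
So a = 6

Answer: 6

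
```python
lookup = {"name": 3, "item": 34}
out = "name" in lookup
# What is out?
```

Trace:
`lookup = {"name": 3, "item": 34}` → lookup = {'name': 3, 'item': 34}
`out = "name" in lookup` → out = True
So out = True

Answer: True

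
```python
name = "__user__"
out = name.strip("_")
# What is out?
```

Trace:
`name = "__user__"` → name = '__user__'
`out = name.strip("_")` → out = 'user'
So out = 'user'

Answer: 'user'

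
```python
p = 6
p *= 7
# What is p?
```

Trace:
`p = 6` → p = 6
`p *= 7` → p = 42
So p = 42

Answer: 42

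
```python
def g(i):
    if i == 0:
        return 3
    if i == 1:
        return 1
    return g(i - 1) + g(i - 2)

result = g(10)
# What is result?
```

Build up from base cases: g(0)=3, g(1)=1, g(2)=4, g(3)=5, g(4)=9, g(5)=14, g(6)=23, ..., g(10)=157

Answer: 157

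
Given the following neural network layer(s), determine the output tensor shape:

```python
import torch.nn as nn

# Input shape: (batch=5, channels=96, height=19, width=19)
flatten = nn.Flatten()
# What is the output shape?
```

Input: (5, 96, 19, 19) -> Output: (5, 34656)

Answer: (5, 34656)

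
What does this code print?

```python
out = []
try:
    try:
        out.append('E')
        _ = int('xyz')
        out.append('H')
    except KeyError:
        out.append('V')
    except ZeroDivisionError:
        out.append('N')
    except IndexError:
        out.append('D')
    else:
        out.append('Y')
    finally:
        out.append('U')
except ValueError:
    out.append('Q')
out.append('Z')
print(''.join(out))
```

Execution trace: 'E' (try body) → 'U' (finally) → 'Q' (outer except ValueError) → 'Z' (after the try/except). Output: EUQZ

Answer: EUQZ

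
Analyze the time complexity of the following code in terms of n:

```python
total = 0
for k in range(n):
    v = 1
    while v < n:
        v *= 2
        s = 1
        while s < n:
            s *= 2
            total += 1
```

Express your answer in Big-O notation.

Each loop level contributes: n × log n × log n. Multiplying the contributions gives O(n log² n).

Answer: O(n log² n)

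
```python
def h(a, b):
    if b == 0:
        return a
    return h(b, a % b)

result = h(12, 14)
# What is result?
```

h(12, 14) -> h(14, 12) -> h(12, 2) -> h(2, 0) -> 2

Answer: 2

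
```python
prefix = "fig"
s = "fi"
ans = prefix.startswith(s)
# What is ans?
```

Trace:
`prefix = "fig"` → prefix = 'fig'
`s = "fi"` → s = 'fi'
`ans = prefix.startswith(s)` → ans = True
So ans = True

Answer: True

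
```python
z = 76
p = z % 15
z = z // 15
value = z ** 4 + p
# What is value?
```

Trace:
`z = 76` → z = 76
`p = z % 15` → p = 1
`z = z // 15` → z = 5
`value = z ** 4 + p` → value = 626
So value = 626

Answer: 626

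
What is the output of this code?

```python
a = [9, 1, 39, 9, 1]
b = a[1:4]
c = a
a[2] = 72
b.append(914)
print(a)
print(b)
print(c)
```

Key concept: slice vs alias.
Step by step:
`a = [9, 1, 39, 9, 1]` → a = [9, 1, 39, 9, 1]
`b = a[1:4]` → b = [1, 39, 9]
`c = a` → c = [9, 1, 39, 9, 1] (same object as a)
`a[2] = 72` → a = [9, 1, 72, 9, 1] (same object as c); c = [9, 1, 72, 9, 1] (same object as a)
`b.append(914)` → b = [1, 39, 9, 914]
`print(a)` → prints [9, 1, 72, 9, 1]
`print(b)` → prints [1, 39, 9, 914]
`print(c)` → prints [9, 1, 72, 9, 1]

Answer:
[9, 1, 72, 9, 1]
[1, 39, 9, 914]
[9, 1, 72, 9, 1]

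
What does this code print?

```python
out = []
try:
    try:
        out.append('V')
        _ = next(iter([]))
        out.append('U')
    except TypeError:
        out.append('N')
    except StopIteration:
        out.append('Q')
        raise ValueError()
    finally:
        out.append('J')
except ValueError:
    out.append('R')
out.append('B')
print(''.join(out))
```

Execution trace: 'V' (inner try body) → 'Q' (inner except StopIteration) → 'J' (inner finally) → 'R' (outer except ValueError) → 'B' (after the try/except). Output: VQJRB

Answer: VQJRB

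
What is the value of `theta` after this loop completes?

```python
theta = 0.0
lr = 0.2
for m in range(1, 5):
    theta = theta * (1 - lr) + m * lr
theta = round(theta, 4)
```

Moving average with lr=0.2
`theta` takes the values: 0.0 → 0.2 → 0.56 → 1.048 → 1.6384

Answer: 1.6384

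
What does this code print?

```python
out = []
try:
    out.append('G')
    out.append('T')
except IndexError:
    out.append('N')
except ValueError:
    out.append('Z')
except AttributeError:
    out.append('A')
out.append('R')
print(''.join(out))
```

Execution trace: 'G' (try body) → 'T' (try body, no exception) → 'R' (after the try/except). Output: GTR

Answer: GTR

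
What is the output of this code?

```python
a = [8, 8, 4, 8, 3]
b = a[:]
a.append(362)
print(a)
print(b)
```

Key concept: slice [:] creates copy.
Step by step:
`a = [8, 8, 4, 8, 3]` → a = [8, 8, 4, 8, 3]
`b = a[:]` → b = [8, 8, 4, 8, 3]
`a.append(362)` → a = [8, 8, 4, 8, 3, 362]
`print(a)` → prints [8, 8, 4, 8, 3, 362]
`print(b)` → prints [8, 8, 4, 8, 3]

Answer:
[8, 8, 4, 8, 3, 362]
[8, 8, 4, 8, 3]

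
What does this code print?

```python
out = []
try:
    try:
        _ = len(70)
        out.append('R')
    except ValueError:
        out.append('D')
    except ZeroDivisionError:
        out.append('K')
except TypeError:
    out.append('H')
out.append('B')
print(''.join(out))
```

Execution trace: 'H' (outer except TypeError) → 'B' (after the try/except). Output: HB

Answer: HB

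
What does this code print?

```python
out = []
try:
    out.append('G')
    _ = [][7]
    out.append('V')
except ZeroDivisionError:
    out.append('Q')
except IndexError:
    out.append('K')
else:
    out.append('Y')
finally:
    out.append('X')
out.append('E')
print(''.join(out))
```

Execution trace: 'G' (try body) → 'K' (except IndexError) → 'X' (finally) → 'E' (after the try/except). Output: GKXE

Answer: GKXE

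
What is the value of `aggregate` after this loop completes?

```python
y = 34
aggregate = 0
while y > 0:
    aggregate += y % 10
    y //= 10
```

Sum digits of 34
`aggregate` takes the values: 0 → 4 → 7

Answer: 7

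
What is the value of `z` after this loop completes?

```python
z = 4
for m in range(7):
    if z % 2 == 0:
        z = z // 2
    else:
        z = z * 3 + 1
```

Collatz-style transformation from 4
`z` takes the values: 4 → 2 → 1 → 4 → 2 → 1 → 4 → 2

Answer: 2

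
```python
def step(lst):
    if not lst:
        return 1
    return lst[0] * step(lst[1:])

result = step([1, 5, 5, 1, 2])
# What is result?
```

Product over [1, 5, 5, 1, 2] = 1 * 5 * 5 * 1 * 2 = 50

Answer: 50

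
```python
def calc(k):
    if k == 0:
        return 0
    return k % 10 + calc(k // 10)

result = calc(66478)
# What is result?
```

Sum of digits of 66478: 8 + 7 + 4 + 6 + 6 = 31

Answer: 31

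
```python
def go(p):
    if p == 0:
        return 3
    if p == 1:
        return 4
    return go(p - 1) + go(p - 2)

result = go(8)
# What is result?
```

Build up from base cases: go(0)=3, go(1)=4, go(2)=7, go(3)=11, go(4)=18, go(5)=29, go(6)=47, ..., go(8)=123

Answer: 123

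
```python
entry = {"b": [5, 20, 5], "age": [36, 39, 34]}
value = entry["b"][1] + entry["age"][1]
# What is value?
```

Trace:
`entry = {"b": [5, 20, 5], "age": [36, 39, 34]}` → entry = {'b': [5, 20, 5], 'age': [36, 39, 34]}
`value = entry["b"][1] + entry["age"][1]` → value = 59
So value = 59

Answer: 59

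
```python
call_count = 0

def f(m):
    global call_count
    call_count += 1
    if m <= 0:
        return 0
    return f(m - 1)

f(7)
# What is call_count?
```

Linear recursion stepping by 1: 8 calls from m=7 down to ≤0.

Answer: 8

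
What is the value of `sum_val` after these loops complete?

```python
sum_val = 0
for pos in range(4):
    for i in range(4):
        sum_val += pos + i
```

Sum of all pos+i for pos,i in 4x4
`sum_val` takes the values: 0 → 1 → 3 → 6 → 7 → 9 → 12 → 16 → 18 → 21 → 25 → 30 → 33 → 37 → 42 → 48

Answer: 48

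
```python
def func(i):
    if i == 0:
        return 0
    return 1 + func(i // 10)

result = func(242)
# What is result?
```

Count of digits of 242: 3

Answer: 3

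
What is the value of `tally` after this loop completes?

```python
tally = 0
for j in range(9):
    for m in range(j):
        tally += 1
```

Triangle number: 0+1+2+...+8
`tally` takes the values: 0 → 1 → 2 → 3 → 4 → 5 → 6 → 7 → 8 → 9 → 10 → 11 → 12 → 13 → 14 → 15 → 16 → 17 → 18 → 19 → 20 → 21 → 22 → 23 → 24 → 25 → 26 → 27 → 28 → 29 → 30 → 31 → 32 → 33 → 34 → 35 → 36

Answer: 36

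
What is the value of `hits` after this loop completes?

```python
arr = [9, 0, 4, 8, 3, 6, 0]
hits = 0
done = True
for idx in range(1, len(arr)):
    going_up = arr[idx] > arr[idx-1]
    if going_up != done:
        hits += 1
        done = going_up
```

Count direction changes in [9, 0, 4, 8, 3, 6, 0]
`hits` takes the values: 0 → 1 → 2 → 3 → 4 → 5

Answer: 5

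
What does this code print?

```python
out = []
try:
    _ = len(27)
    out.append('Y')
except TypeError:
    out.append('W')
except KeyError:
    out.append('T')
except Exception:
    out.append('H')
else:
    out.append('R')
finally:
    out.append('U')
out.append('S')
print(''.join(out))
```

Execution trace: 'W' (except TypeError) → 'U' (finally) → 'S' (after the try/except). Output: WUS

Answer: WUS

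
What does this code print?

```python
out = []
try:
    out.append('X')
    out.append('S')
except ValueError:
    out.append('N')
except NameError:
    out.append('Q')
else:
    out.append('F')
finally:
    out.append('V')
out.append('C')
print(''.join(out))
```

Execution trace: 'X' (try body) → 'S' (try body, no exception) → 'F' (else) → 'V' (finally) → 'C' (after the try/except). Output: XSFVC

Answer: XSFVC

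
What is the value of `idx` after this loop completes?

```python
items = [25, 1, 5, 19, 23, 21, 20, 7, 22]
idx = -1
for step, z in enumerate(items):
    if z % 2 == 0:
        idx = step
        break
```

First even number index in [25, 1, 5, 19, 23, 21, 20, 7, 22]
`idx` takes the values: -1 → 6

Answer: 6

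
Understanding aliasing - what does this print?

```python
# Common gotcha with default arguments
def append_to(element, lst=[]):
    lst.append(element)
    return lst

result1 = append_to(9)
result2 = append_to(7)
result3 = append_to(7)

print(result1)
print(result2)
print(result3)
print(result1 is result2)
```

Key concept: mutable default argument gotcha.
Step by step:
`result1 = append_to(9)` → result1 = [9]
`result2 = append_to(7)` → result1 = [9, 7] (same object as result2); result2 = [9, 7] (same object as result1)
`result3 = append_to(7)` → result1 = [9, 7, 7] (same object as result2, result3); result2 = [9, 7, 7] (same object as result1, result3); result3 = [9, 7, 7] (same object as result1, result2)
`print(result1)` → prints [9, 7, 7]
`print(result2)` → prints [9, 7, 7]
`print(result3)` → prints [9, 7, 7]
`print(result1 is result2)` → prints True

Answer:
[9, 7, 7]
[9, 7, 7]
[9, 7, 7]
True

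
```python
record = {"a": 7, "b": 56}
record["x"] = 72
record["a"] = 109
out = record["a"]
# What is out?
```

Trace:
`record = {"a": 7, "b": 56}` → record = {'a': 7, 'b': 56}
`record["x"] = 72` → record = {'a': 7, 'b': 56, 'x': 72}
`record["a"] = 109` → record = {'a': 109, 'b': 56, 'x': 72}
`out = record["a"]` → out = 109
So out = 109

Answer: 109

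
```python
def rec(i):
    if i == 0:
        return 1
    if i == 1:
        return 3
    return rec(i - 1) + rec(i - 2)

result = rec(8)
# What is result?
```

Build up from base cases: rec(0)=1, rec(1)=3, rec(2)=4, rec(3)=7, rec(4)=11, rec(5)=18, rec(6)=29, ..., rec(8)=76

Answer: 76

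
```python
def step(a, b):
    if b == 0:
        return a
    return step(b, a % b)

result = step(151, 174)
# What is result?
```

step(151, 174) -> step(174, 151) -> step(151, 23) -> step(23, 13) -> step(13, 10) -> step(10, 3) -> step(3, 1) -> step(1, 0) -> 1

Answer: 1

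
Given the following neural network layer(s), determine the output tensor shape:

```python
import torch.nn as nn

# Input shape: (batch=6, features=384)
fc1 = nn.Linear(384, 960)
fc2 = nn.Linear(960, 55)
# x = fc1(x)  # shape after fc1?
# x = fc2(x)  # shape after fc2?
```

Input: (6, 384) -> after fc1: (6, 960) -> Output: (6, 55)

Answer: (6, 55)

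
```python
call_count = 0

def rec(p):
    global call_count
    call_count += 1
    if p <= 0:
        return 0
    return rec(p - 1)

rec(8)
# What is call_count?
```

Linear recursion stepping by 1: 9 calls from p=8 down to ≤0.

Answer: 9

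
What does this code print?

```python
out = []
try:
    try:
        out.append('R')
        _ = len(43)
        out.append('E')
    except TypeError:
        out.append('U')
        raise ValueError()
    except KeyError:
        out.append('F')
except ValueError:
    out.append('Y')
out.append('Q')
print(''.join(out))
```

Execution trace: 'R' (try body) → 'U' (except TypeError) → 'Y' (outer except ValueError) → 'Q' (after the try/except). Output: RUYQ

Answer: RUYQ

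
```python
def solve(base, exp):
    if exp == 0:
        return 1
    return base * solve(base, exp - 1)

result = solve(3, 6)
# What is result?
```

solve(3, 6) = 3 * 3 * 3 * 3 * 3 * 3 = 729

Answer: 729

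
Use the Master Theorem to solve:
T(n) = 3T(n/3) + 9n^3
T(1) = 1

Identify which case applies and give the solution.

a=3, b=3, f(n)=9n^3. log_3(3) = 1. Since c=3 > 1 and the regularity condition holds (3(n/3)^3 = (3/3^3)n^3 with 3/3^3 < 1), Case 3 applies: T(n) = Θ(f(n)) = O(n^3).

Answer: O(n^3) - Case 3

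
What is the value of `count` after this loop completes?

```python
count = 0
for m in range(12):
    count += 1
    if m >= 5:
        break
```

Loop breaks when m reaches 5, count is 6
`count` takes the values: 0 → 1 → 2 → 3 → 4 → 5 → 6

Answer: 6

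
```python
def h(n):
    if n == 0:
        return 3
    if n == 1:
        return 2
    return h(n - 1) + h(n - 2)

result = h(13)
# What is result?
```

Build up from base cases: h(0)=3, h(1)=2, h(2)=5, h(3)=7, h(4)=12, h(5)=19, h(6)=31, ..., h(13)=898

Answer: 898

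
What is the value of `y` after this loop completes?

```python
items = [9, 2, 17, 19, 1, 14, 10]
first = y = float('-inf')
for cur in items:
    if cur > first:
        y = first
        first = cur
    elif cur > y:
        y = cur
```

Second largest (with repeats) in [9, 2, 17, 19, 1, 14, 10]
`y` takes the values: -inf → 2 → 9 → 17

Answer: 17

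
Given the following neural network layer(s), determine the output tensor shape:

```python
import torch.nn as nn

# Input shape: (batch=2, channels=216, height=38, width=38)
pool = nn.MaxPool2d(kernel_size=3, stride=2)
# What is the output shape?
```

Input: (2, 216, 38, 38) -> Output: (2, 216, 18, 18)

Answer: (2, 216, 18, 18)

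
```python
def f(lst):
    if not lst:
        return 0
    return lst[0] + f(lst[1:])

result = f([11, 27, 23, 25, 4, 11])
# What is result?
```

11 + 27 + 23 + 25 + 4 + 11 + 0 = 101

Answer: 101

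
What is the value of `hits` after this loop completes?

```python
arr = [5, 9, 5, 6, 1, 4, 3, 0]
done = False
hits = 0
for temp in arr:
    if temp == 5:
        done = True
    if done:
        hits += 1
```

Count elements after first 5 in [5, 9, 5, 6, 1, 4, 3, 0]
`hits` takes the values: 0 → 1 → 2 → 3 → 4 → 5 → 6 → 7 → 8

Answer: 8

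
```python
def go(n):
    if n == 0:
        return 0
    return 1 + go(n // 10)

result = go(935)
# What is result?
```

Count of digits of 935: 3

Answer: 3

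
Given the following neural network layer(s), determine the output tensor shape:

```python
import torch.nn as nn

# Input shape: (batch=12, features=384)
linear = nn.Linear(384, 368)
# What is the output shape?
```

Input: (12, 384) -> Output: (12, 368)

Answer: (12, 368)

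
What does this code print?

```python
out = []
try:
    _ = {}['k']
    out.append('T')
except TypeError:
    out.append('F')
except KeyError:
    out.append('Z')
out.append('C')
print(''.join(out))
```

Execution trace: 'Z' (except KeyError) → 'C' (after the try/except). Output: ZC

Answer: ZC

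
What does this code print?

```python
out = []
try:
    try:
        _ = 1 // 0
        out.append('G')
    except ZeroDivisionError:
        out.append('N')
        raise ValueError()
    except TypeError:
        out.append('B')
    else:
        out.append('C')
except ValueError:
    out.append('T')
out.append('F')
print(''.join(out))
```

Execution trace: 'N' (inner except ZeroDivisionError) → 'T' (outer except ValueError) → 'F' (after the try/except). Output: NTF

Answer: NTF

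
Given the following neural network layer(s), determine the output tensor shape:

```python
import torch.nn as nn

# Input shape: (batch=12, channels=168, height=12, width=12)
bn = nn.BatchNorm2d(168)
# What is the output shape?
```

Input: (12, 168, 12, 12) -> Output: (12, 168, 12, 12)

Answer: (12, 168, 12, 12)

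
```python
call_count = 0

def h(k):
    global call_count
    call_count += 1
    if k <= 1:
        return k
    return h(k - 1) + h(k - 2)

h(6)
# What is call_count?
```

Calls(k) = 1 + Calls(k-1) + Calls(k-2); Calls(0)=Calls(1)=1. For k=6 this gives 25.

Answer: 25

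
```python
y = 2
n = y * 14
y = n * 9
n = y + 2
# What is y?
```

Trace:
`y = 2` → y = 2
`n = y * 14` → n = 28
`y = n * 9` → y = 252
`n = y + 2` → n = 254
So y = 252

Answer: 252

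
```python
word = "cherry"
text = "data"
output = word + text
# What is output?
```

Trace:
`word = "cherry"` → word = 'cherry'
`text = "data"` → text = 'data'
`output = word + text` → output = 'cherrydata'
So output = 'cherrydata'

Answer: 'cherrydata'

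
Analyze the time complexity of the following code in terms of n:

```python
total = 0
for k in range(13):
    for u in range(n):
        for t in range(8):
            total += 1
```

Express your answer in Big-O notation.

Each loop level contributes: 1 × n × 1. Multiplying the contributions gives O(n).

Answer: O(n)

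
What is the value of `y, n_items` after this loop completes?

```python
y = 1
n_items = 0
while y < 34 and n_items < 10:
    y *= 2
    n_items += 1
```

Double until >= 34 or 10 iterations
`y, n_items` takes the values: (1, 0) → (2, 0) → (2, 1) → (4, 1) → (4, 2) → (8, 2) → (8, 3) → (16, 3) → (16, 4) → (32, 4) → (32, 5) → (64, 5) → (64, 6)

Answer: 64, 6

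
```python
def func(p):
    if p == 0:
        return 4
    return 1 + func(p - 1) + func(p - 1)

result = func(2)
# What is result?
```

func(p) = 1 + 2·func(p-1), func(0)=4. Closed form: (4+1)·2^2 - 1 = 19.

Answer: 19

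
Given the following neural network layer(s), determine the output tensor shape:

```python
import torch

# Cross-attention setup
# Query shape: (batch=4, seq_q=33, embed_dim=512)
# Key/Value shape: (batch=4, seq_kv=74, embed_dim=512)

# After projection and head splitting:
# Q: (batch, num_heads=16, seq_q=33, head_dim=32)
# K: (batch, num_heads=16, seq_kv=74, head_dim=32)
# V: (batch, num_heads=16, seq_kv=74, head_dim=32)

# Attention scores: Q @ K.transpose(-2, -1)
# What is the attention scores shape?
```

Input: (4, 33, 512) -> Output: (4, 16, 33, 74)

Answer: (4, 16, 33, 74)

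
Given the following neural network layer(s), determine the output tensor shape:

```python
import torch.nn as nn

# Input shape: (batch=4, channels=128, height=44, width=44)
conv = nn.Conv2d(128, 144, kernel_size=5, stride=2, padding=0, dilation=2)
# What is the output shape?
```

Input: (4, 128, 44, 44) -> Output: (4, 144, 18, 18)

Answer: (4, 144, 18, 18)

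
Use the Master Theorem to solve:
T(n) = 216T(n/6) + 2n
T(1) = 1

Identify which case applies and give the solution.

a=216, b=6, f(n)=2n. log_6(216) = 3. Since c=1 < 3, Case 1 applies: T(n) = Θ(n^log_b(a)) = O(n^3).

Answer: O(n^3) - Case 1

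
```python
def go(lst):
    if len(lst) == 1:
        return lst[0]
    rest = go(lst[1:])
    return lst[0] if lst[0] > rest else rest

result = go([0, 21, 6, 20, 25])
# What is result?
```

Recursive max over [0, 21, 6, 20, 25] = 25

Answer: 25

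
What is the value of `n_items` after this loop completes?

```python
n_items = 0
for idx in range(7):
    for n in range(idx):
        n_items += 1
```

Triangle number: 0+1+2+...+6
`n_items` takes the values: 0 → 1 → 2 → 3 → 4 → 5 → 6 → 7 → 8 → 9 → 10 → 11 → 12 → 13 → 14 → 15 → 16 → 17 → 18 → 19 → 20 → 21

Answer: 21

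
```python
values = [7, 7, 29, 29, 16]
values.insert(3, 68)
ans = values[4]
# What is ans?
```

Trace:
`values = [7, 7, 29, 29, 16]` → values = [7, 7, 29, 29, 16]
`values.insert(3, 68)` → values = [7, 7, 29, 68, 29, 16]
`ans = values[4]` → ans = 29
So ans = 29

Answer: 29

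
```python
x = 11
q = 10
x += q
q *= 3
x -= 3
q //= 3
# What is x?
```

Trace:
`x = 11` → x = 11
`q = 10` → q = 10
`x += q` → x = 21
`q *= 3` → q = 30
`x -= 3` → x = 18
`q //= 3` → q = 10
So x = 18

Answer: 18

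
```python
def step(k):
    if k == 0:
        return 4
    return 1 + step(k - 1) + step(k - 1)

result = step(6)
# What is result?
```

step(k) = 1 + 2·step(k-1), step(0)=4. Closed form: (4+1)·2^6 - 1 = 319.

Answer: 319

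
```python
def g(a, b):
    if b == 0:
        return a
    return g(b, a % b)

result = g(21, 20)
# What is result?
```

g(21, 20) -> g(20, 1) -> g(1, 0) -> 1

Answer: 1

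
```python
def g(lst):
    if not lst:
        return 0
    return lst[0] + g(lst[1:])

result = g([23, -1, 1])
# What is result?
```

23 + (-1) + 1 + 0 = 23

Answer: 23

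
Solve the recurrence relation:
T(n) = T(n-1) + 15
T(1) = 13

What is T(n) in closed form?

Unrolling: T(n) = T(1) + 15·(n-1) = 13 + 15(n-1) = 15n - 2.

Answer: T(n) = 15n - 2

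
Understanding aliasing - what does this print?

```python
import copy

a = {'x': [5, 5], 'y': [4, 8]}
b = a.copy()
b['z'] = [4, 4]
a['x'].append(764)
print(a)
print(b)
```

Key concept: shallow copy of dict with mutable values.
Step by step:
`a = {'x': [5, 5], 'y': [4, 8]}` → a = {'x': [5, 5], 'y': [4, 8]}
`b = a.copy()` → b = {'x': [5, 5], 'y': [4, 8]}
`b['z'] = [4, 4]` → b = {'x': [5, 5], 'y': [4, 8], 'z': [4, 4]}
`a['x'].append(764)` → a = {'x': [5, 5, 764], 'y': [4, 8]}; b = {'x': [5, 5, 764], 'y': [4, 8], 'z': [4, 4]}
`print(a)` → prints {'x': [5, 5, 764], 'y': [4, 8]}
`print(b)` → prints {'x': [5, 5, 764], 'y': [4, 8], 'z': [4, 4]}

Answer:
{'x': [5, 5, 764], 'y': [4, 8]}
{'x': [5, 5, 764], 'y': [4, 8], 'z': [4, 4]}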